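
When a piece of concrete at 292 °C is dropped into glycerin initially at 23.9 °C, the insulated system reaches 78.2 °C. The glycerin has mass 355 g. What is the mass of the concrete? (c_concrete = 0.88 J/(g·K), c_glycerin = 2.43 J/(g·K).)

Heat gained plus heat lost sum to zero:
m·0.88·(78.2 − 292) + 355·2.43·(78.2 − 23.9) = 0
-188.14 m = -46842
m = -46842/-188.14 ≈ 249 g

m ≈ 249 g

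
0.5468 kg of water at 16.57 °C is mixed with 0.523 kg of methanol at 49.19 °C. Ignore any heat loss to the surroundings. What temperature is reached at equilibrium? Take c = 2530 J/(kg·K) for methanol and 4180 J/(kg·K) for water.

T_f ≈ 28.5 °C

Heat lost by the methanol equals heat gained by the water:
0.523×2530×(49.19 − T) = 0.5468×4180×(T − 16.57)
1323.2(49.19 − T) = 2285.6(T − 16.57)
3608.8 T = 102961  ⇒  T ≈ 28.53 °C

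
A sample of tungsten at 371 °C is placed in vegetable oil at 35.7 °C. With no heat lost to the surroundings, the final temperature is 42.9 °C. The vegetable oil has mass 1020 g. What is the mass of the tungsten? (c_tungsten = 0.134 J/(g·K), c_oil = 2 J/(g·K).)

Heat lost by the tungsten = heat gained by the oil:
m·0.134·(371 − 42.9) = 1020·2·(42.9 − 35.7)
43.97 m = 14688  ⇒  m ≈ 334.1 g

m ≈ 334 g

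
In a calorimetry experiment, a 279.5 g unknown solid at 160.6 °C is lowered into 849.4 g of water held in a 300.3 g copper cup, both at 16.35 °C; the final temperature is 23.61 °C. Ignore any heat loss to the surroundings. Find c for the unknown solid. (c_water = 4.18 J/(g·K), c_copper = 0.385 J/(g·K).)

c ≈ 0.695 J/(g·K)

Setting the total heat transfer to zero:
279.5·c·(23.61 − 160.6) + 849.4·4.18·(23.61 − 16.35) + 300.3·0.385·(23.61 − 16.35) = 0
-38289 c = -26616
c = -26616/-38289 ≈ 0.6951 J/(g·K)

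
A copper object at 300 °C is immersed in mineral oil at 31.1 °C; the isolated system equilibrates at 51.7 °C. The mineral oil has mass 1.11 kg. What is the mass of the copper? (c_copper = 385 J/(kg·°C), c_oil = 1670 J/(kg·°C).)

m ≈ 0.399 kg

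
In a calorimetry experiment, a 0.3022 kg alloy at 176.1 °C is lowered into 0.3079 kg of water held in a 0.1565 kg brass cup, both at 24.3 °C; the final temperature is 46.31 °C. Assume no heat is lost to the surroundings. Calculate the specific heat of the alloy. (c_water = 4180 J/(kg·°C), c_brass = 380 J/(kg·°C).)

Setting the total heat transfer to zero:
0.3022·c·(46.31 − 176.1) + 0.3079·4180·(46.31 − 24.3) + 0.1565·380·(46.31 − 24.3) = 0
-39.22 c = -29636
c = -29636/-39.22 ≈ 755.6 J/(kg·°C)

c ≈ 756 J/(kg·°C)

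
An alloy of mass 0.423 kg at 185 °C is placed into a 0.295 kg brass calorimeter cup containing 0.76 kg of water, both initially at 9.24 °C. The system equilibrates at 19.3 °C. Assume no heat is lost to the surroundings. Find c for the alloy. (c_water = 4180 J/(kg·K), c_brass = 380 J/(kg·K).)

Let T be the final temperature. ΣQ_i = 0:
0.423·c·(19.3 − 185) + 0.76·4180·(19.3 − 9.24) + 0.295·380·(19.3 − 9.24) = 0
-70.09 c = -33086
c = -33086/-70.09 ≈ 472 J/(kg·K)

c ≈ 472 J/(kg·K)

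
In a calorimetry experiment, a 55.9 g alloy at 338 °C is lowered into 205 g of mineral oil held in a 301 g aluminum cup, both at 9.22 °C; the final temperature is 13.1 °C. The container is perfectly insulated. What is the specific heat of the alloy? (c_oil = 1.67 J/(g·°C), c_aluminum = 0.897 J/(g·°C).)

c ≈ 0.131 J/(g·°C)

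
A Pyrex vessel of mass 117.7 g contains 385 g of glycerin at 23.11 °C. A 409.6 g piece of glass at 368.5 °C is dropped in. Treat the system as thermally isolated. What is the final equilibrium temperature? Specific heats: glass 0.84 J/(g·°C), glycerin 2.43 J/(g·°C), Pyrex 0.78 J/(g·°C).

Energy conservation, ΣQ = 0:
409.6·0.84·(T − 368.5) + 385·2.43·(T − 23.11) + 117.7·0.78·(T − 23.11) = 0
344.06(T − 368.5) + 935.55(T − 23.11) + 91.81(T − 23.11) = 0
(344.06 + 935.55 + 91.81) T = 344.06·368.5 + 935.55·23.11 + 91.81·23.11
T = 150530/1371.4 ≈ 109.76 °C

T_f ≈ 109.8 °C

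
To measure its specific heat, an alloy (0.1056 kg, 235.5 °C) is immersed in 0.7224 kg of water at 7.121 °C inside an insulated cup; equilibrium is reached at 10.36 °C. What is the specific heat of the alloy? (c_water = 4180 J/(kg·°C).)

c ≈ 411 J/(kg·°C)

Taking heat into each body as positive, Σ m c ΔT = 0:
0.1056·c·(10.36 − 235.5) + 0.7224·4180·(10.36 − 7.121) = 0
-23.77 c = -9780.6
c = -9780.6/-23.77 ≈ 411.4 J/(kg·°C)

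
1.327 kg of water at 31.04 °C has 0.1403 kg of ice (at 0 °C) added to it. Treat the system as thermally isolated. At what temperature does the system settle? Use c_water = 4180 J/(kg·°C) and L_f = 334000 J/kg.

T_f ≈ 20.4 °C

Let T be the final temperature. ΣQ_i = 0:
fusion: m_ice L_f = 0.1403·334000 = 46860
  warm the meltwater: 586.45 T
  water cools: 1.327·4180·(T − 31.04) = 5546.9(T − 31.04)
6133.3 T = 172175 − 46860 = 125314
T ≈ 20.43 °C (positive, so assuming full melt was valid).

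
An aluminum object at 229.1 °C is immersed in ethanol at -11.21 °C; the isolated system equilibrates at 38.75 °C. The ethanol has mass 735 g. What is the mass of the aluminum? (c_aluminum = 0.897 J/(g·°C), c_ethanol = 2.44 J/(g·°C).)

m ≈ 525 g

Setting the total heat transfer to zero:
m·0.897·(38.75 − 229.1) + 735·2.44·(38.75 − (-11.21)) = 0
-170.74 m = -89598
m = -89598/-170.74 ≈ 524.8 g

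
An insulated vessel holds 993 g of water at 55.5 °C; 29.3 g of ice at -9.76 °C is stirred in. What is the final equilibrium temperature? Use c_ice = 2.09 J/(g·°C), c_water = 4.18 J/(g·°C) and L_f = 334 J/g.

T_f ≈ 51.5 °C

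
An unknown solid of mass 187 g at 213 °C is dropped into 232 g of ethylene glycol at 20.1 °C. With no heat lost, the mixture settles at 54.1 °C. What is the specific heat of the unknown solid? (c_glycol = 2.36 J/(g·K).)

Heat lost by the unknown solid = heat gained by the glycol:
187×c×(213 − 54.1) = 232×2.36×(54.1 − 20.1)
29714 c = 18616  ⇒  c ≈ 0.6265 J/(g·K)

c ≈ 0.626 J/(g·K)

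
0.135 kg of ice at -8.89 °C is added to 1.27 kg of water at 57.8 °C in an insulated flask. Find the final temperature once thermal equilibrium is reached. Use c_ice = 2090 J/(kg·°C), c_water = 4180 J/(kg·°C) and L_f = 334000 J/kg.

Heat gained plus heat lost sum to zero:
ice -8.89→0 °C: 0.135×2090×8.89 = 2508.3
  melt ice: 0.135×334000 = 45090
  warm the meltwater: 564.3 T
  water: 5308.6(T − 57.8)
5872.9 T = 306837 − 47598 = 259239
T ≈ 44.14 °C — above 0 °C, consistent with complete melting.

T_f ≈ 44.1 °C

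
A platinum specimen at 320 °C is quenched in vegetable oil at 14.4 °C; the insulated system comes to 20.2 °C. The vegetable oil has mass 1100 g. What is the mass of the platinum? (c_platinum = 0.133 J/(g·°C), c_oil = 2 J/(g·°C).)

m ≈ 320 g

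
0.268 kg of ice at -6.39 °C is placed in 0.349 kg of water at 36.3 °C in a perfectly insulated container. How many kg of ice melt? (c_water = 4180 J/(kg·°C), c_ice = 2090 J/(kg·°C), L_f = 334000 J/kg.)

m_melted ≈ 0.148 kg

Water can give up m c ΔT = 0.349·4180·36.3 = 52955 J before reaching 0 °C.
Of that, 0.268·2090·6.39 = 3579.2 J goes to bring the ice to 0 °C, leaving 49376 J.
Melting all 0.268 kg of ice would need 0.268·334000 = 89512 J.
That's not enough to melt it all — equilibrium is at 0 °C with ice remaining.
Mass melted = 49376/334000 ≈ 0.1478 kg.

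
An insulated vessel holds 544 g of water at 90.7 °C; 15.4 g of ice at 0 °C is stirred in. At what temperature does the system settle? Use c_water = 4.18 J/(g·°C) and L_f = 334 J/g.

T_f ≈ 86.0 °C

Energy conservation, ΣQ = 0:
latent heat to melt: 15.4×334 = 5143.6; meltwater 0→T: 15.4×4.18×T = 64.37 T; water: 2273.9(T − 90.7)
2338.3 T = 206245 − 5143.6 = 201101
T ≈ 86.00 °C — above 0 °C, consistent with complete melting.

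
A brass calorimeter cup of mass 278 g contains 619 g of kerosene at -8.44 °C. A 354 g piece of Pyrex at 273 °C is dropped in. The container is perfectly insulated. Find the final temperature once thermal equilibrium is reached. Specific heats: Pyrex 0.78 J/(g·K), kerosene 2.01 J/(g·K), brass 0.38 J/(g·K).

Taking heat into each body as positive, Σ m c ΔT = 0:
354·0.78·(T − 273) + 619·2.01·(T − (-8.44)) + 278·0.38·(T − (-8.44)) = 0
1625.9 T = 63988
T ≈ 39.35 °C

T_f ≈ 39.4 °C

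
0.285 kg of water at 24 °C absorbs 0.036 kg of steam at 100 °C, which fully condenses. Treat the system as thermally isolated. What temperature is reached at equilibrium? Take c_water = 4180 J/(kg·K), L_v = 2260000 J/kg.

Net heat exchanged in the isolated system is zero:
latent heat released on condensation: 0.036·2260000 = 81360; condensed water 100 °C→T: 150.48(T − 100); original water: 1191.3(T − 24)
1341.8 T = 81360 + 15048 + 28591 = 124999
T ≈ 93.16 °C — below 100 °C, confirming all the steam condensed.

T_f ≈ 93.2 °C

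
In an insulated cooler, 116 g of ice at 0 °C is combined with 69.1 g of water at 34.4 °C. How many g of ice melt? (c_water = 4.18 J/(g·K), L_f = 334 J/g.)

Water can give up m c ΔT = 69.1·4.18·34.4 = 9936 J before reaching 0 °C.
Fully melting the ice requires m_ice L_f = 116·334 = 38744 J.
9936 J < 38744 J, so only part of the ice melts and the system sits at 0 °C.
Mass melted = 9936/334 ≈ 29.75 g.

m_melted ≈ 29.7 g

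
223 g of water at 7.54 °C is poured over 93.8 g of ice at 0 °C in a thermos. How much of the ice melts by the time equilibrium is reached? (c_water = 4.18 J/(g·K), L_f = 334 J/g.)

m_melted ≈ 21 g

Water can give up m c ΔT = 223×4.18×7.54 = 7028.3 J before reaching 0 °C.
To melt every bit of ice: 93.8×334 = 31329 J.
Since 7028.3 < 31329 J, not all the ice melts; equilibrium is at 0 °C.
m_melt = 7028.3 / L_f = 21.04 g.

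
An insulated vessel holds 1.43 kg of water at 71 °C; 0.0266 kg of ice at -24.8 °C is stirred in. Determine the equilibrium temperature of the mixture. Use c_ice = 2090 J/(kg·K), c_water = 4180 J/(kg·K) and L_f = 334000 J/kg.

T_f ≈ 68.0 °C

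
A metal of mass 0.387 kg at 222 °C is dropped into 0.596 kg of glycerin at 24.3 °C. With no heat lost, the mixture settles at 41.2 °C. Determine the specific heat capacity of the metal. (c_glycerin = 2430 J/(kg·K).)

Heat lost by the metal = heat gained by the glycerin:
0.387·c·(222 − 41.2) = 0.596·2430·(41.2 − 24.3)
69.97 c = 24476  ⇒  c ≈ 349.8 J/(kg·K)

c ≈ 350 J/(kg·K)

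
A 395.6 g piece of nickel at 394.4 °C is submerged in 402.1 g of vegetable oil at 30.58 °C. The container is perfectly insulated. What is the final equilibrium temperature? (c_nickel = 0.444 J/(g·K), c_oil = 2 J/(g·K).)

|Q_nickel| = |Q_oil|:
395.6·0.444·(394.4 − T) = 402.1·2·(T − 30.58)
175.65(394.4 − T) = 804.2(T − 30.58)
979.85 T = 93867  ⇒  T ≈ 95.80 °C

T_f ≈ 95.8 °C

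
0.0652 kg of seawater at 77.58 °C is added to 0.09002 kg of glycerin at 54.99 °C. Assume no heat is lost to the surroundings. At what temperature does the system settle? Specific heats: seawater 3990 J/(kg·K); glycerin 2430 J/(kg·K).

Taking heat into each body as positive, Σ m c ΔT = 0:
0.0652×3990×(T − 77.58) + 0.09002×2430×(T − 54.99) = 0
260.15(T − 77.58) + 218.75(T − 54.99) = 0
478.9 T = 32211
T = 32211 / 478.9 = 67.3 °C

T_f ≈ 67.3 °C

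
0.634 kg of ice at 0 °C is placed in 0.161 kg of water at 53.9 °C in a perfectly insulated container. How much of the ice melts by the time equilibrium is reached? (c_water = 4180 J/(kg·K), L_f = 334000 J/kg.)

Cooling the water to 0 °C releases 0.161·4180·53.9 = 36274 J.
To melt every bit of ice: 0.634·334000 = 211756 J.
Since 36274 < 211756 J, not all the ice melts; equilibrium is at 0 °C.
Mass melted = 36274/334000 ≈ 0.1086 kg.

m_melted ≈ 0.109 kg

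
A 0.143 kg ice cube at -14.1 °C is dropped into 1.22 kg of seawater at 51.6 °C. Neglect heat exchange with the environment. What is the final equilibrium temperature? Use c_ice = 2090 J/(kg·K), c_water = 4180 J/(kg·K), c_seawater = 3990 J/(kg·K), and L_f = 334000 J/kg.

T_f ≈ 36.4 °C

Let T be the final temperature. ΣQ_i = 0:
ice -14.1→0 °C: 0.143·2090·14.1 = 4214.1; latent heat to melt: 0.143·334000 = 47762; warm the meltwater: 597.74 T; seawater: 4867.8(T − 51.6)
5465.5 T = 251178 − 51976 = 199202
T ≈ 36.45 °C — above 0 °C, consistent with complete melting.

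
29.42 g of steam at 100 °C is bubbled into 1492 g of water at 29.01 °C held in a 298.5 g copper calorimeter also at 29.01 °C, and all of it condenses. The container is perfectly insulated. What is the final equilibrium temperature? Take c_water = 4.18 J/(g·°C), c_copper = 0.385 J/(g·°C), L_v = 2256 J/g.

T_f ≈ 40.6 °C

Net heat exchanged in the isolated system is zero:
latent heat released on condensation: 29.42·2256 = 66372; condensed water 100 °C→T: 122.98(T − 100); water warms: 1492·4.18·(T − 29.01) = 6236.6(T − 29.01); copper cup: 298.5·0.385·(T − 29.01) = 114.92(T − 29.01)
6474.5 T = 66372 + 12298 + 184257 = 262926
T ≈ 40.61 °C — below 100 °C, confirming all the steam condensed.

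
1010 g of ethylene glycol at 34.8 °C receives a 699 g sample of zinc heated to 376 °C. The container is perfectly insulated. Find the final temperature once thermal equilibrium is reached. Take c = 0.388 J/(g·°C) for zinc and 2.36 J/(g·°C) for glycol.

Set heat shed by the hot body equal to heat absorbed by the cold body:
699×0.388×(376 − T) = 1010×2.36×(T − 34.8)
271.21(376 − T) = 2383.6(T − 34.8)
2654.8 T = 184925  ⇒  T ≈ 69.66 °C

T_f ≈ 69.7 °C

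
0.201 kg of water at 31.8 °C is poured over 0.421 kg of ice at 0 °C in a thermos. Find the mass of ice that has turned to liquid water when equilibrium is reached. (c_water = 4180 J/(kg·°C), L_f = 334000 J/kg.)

Water can give up m c ΔT = 0.201·4180·31.8 = 26718 J before reaching 0 °C.
Fully melting the ice requires m_ice L_f = 0.421·334000 = 140614 J.
26718 J < 140614 J, so only part of the ice melts and the system sits at 0 °C.
m_melt = 26718 / L_f = 0.07999 kg.

m_melted ≈ 0.08 kg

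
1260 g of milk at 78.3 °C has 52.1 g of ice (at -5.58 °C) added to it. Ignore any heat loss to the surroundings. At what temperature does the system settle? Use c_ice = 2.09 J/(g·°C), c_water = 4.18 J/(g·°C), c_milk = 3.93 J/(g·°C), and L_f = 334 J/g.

T_f ≈ 71.5 °C

Energy balance with sensible and latent terms:
ice -5.58→0 °C: 52.1×2.09×5.58 = 607.6; melt ice: 52.1×334 = 17401; meltwater 0→T: 52.1×4.18×T = 217.78 T; milk cools: 1260×3.93×(T − 78.3) = 4951.8(T − 78.3)
5169.6 T = 387726 − 18009 = 369717
T ≈ 71.52 °C. Since T > 0 °C, the all-ice-melts assumption holds.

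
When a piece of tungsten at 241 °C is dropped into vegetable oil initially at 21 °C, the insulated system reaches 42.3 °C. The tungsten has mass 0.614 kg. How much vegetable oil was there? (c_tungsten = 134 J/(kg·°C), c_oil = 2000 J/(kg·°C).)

m ≈ 0.384 kg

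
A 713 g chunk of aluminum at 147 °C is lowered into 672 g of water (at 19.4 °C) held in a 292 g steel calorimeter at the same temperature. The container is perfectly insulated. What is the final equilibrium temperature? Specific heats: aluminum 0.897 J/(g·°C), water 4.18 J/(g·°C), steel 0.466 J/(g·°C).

T_f ≈ 42.2 °C

T_f = Σ m_i c_i T_i / Σ m_i c_i:
T_f = (639.56·147 + 2809·19.4 + 136.07·19.4) / (639.56 + 2809 + 136.07)
    = 151149 / 3584.6 ≈ 42.17 °C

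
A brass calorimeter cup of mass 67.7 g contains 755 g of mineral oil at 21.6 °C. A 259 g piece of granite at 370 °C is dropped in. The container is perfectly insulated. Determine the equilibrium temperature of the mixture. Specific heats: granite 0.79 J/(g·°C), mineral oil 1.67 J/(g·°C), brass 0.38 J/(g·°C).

T_f ≈ 69.4 °C

Heat gained plus heat lost sum to zero:
259·0.79·(T − 370) + 755·1.67·(T − 21.6) + 67.7·0.38·(T − 21.6) = 0
(204.61 + 1260.8 + 25.73) T = 204.61·370 + 1260.8·21.6 + 25.73·21.6
T = 103496/1491.2 ≈ 69.40 °C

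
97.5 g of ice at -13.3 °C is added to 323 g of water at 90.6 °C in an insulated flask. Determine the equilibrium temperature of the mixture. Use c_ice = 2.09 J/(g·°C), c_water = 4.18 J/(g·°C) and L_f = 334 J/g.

T_f ≈ 49.5 °C

Net heat exchanged in the isolated system is zero:
warm ice to 0 °C: 97.5×2.09×(0 − (-13.3)) = 2710.2; fusion: m_ice L_f = 97.5×334 = 32565; meltwater 0→T: 97.5×4.18×T = 407.55 T; water: 1350.1(T − 90.6)
1757.7 T = 122323 − 35275 = 87047
T ≈ 49.52 °C (positive, so assuming full melt was valid).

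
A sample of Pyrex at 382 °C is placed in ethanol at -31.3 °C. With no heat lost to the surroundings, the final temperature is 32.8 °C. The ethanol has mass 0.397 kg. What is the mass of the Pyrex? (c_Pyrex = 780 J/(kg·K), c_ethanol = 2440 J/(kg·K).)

m ≈ 0.228 kg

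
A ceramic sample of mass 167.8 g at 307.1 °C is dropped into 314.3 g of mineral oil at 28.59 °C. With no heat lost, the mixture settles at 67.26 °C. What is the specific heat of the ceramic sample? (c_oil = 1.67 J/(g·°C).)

Let T be the final temperature. ΣQ_i = 0:
167.8×c×(67.26 − 307.1) + 314.3×1.67×(67.26 − 28.59) = 0
-40245 c = -20297
c = -20297/-40245 ≈ 0.5043 J/(g·°C)

c ≈ 0.504 J/(g·°C)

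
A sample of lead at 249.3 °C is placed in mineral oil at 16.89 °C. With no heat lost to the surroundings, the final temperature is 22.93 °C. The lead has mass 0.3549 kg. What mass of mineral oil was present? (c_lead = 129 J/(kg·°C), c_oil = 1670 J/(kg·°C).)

m ≈ 1.03 kg

|Q_lead| = |Q_oil|:
0.3549·129·(249.3 − 22.93) = m·1670·(22.93 − 16.89)
10087 m = 10364  ⇒  m ≈ 1.027 kg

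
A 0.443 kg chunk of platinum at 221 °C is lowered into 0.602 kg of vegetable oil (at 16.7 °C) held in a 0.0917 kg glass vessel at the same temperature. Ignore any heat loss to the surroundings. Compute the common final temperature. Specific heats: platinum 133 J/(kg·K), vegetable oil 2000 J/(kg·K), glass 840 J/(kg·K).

Taking heat into each body as positive, Σ m c ΔT = 0:
0.443×133×(T − 221) + 0.602×2000×(T − 16.7) + 0.0917×840×(T − 16.7) = 0
1339.9 T = 34414
T = 34414 / 1339.9 = 25.7 °C

T_f ≈ 25.7 °C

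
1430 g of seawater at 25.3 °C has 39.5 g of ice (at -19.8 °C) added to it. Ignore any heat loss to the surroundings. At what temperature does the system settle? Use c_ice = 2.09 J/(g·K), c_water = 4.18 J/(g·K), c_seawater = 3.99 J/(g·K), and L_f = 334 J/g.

Heat gained plus heat lost sum to zero:
warm ice to 0 °C: 39.5·2.09·(0 − (-19.8)) = 1634.6
  melt ice: 39.5·334 = 13193
  warm the meltwater: 165.11 T
  seawater cools: 1430·3.99·(T − 25.3) = 5705.7(T − 25.3)
5870.8 T = 144354 − 14828 = 129527
T ≈ 22.06 °C. Since T > 0 °C, the all-ice-melts assumption holds.

T_f ≈ 22.1 °C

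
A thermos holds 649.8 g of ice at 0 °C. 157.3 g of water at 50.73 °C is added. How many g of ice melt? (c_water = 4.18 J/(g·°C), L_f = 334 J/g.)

m_melted ≈ 99.9 g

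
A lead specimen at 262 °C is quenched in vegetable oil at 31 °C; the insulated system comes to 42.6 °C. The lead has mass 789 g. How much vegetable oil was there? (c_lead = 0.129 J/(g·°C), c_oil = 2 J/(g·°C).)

Taking heat into each body as positive, Σ m c ΔT = 0:
789×0.129×(42.6 − 262) + m×2×(42.6 − 31) = 0
23.2 m = 22331
m = 22331/23.2 ≈ 962.5 g

m ≈ 963 g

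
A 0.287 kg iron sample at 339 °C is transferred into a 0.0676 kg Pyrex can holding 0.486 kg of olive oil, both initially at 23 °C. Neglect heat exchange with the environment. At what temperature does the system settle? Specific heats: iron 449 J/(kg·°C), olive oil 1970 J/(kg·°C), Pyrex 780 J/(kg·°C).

T_f ≈ 58.8 °C

Let T be the final temperature. ΣQ_i = 0:
0.287·449·(T − 339) + 0.486·1970·(T − 23) + 0.0676·780·(T − 23) = 0
128.86(T − 339) + 957.42(T − 23) + 52.73(T − 23) = 0
1139 T = 66918
T = 66918/1139 ≈ 58.75 °C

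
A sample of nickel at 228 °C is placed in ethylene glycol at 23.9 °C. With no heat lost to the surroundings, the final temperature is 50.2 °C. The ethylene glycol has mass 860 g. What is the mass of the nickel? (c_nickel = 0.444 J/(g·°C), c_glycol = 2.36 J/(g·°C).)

m ≈ 676 g

Conservation of energy gives ΣQ = 0:
m×0.444×(50.2 − 228) + 860×2.36×(50.2 − 23.9) = 0
-78.94 m = -53378
m = -53378/-78.94 ≈ 676.2 g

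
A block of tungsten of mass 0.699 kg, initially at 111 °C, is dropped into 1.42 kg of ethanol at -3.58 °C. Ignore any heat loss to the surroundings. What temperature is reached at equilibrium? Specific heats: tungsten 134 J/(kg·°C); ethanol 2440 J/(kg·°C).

T_f ≈ -0.6 °C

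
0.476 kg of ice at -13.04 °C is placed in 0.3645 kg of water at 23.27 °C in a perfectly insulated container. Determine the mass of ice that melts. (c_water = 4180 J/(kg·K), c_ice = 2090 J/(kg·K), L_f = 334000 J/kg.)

m_melted ≈ 0.0673 kg

Water can give up m c ΔT = 0.3645×4180×23.27 = 35454 J before reaching 0 °C.
Warming the ice to 0 °C takes 0.476×2090×13.04 = 12973 J, leaving 22482 J for melting.
Melting all 0.476 kg of ice would need 0.476×334000 = 158984 J.
Since 22482 < 158984 J, not all the ice melts; equilibrium is at 0 °C.
m_melt = 22482 / L_f = 0.06731 kg.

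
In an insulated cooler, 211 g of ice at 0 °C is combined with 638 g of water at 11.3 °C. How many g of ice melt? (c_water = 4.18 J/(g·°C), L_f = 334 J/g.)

m_melted ≈ 90.2 g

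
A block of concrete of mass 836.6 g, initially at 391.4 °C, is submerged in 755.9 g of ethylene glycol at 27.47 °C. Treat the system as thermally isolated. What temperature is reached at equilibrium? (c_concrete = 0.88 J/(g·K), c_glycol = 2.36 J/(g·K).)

Taking heat into each body as positive, Σ m c ΔT = 0:
836.6·0.88·(T − 391.4) + 755.9·2.36·(T − 27.47) = 0
736.21(T − 391.4) + 1783.9(T − 27.47) = 0
(736.21 + 1783.9) T = 736.21·391.4 + 1783.9·27.47
T = 337156 / 2520.1 = 134 °C

T_f ≈ 133.8 °C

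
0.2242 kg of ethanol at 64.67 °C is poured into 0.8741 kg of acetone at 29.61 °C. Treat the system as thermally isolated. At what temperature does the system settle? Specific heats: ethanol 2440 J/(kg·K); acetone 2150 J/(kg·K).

With ΣQ=0 the equilibrium temperature is the m·c-weighted mean:
T_f = (547.05*64.67 + 1879.3*29.61) / (547.05 + 1879.3)
    = 91024 / 2426.4 ≈ 37.51 °C

T_f ≈ 37.5 °C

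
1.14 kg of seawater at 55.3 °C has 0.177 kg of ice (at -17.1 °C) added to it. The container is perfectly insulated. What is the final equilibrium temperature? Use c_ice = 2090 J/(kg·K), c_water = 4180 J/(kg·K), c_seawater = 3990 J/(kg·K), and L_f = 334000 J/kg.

T_f ≈ 35.2 °C

Let T be the final temperature. ΣQ_i = 0:
ice -17.1→0 °C: 0.177·2090·17.1 = 6325.8
  melt ice: 0.177·334000 = 59118
  warm the meltwater: 739.86 T
  seawater cools: 1.14·3990·(T − 55.3) = 4548.6(T − 55.3)
5288.5 T = 251538 − 65444 = 186094
T ≈ 35.19 °C (positive, so assuming full melt was valid).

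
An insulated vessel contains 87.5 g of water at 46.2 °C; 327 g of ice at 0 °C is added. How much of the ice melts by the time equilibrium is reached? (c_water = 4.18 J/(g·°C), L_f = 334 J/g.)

m_melted ≈ 50.6 g

Heat available from the water dropping to 0 °C: 87.5×4.18×46.2 = 16898 J.
Melting all 327 g of ice would need 327×334 = 109218 J.
16898 J < 109218 J, so only part of the ice melts and the system sits at 0 °C.
Mass melted = 16898/334 ≈ 50.59 g.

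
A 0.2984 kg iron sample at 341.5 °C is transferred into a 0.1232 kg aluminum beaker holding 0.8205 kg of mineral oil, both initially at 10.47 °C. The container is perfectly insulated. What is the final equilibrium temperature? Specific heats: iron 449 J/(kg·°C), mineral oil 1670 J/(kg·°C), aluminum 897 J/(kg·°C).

T_f ≈ 37.9 °C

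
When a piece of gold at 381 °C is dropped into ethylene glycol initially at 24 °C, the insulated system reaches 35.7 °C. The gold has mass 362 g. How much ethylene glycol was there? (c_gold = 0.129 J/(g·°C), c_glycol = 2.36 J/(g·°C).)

|Q_gold| = |Q_glycol|:
362·0.129·(381 − 35.7) = m·2.36·(35.7 − 24)
27.61 m = 16125  ⇒  m ≈ 584 g

m ≈ 584 g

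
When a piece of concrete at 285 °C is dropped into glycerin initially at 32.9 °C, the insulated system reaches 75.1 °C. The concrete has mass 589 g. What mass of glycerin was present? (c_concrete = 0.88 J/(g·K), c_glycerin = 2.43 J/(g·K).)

m ≈ 1060 g

Let T be the final temperature. ΣQ_i = 0:
589·0.88·(75.1 − 285) + m·2.43·(75.1 − 32.9) = 0
102.55 m = 108795
m = 108795/102.55 ≈ 1061 g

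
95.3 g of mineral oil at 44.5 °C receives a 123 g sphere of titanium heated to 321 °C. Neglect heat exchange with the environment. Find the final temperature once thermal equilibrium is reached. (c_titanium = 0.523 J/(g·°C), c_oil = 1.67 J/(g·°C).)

Heat gained plus heat lost sum to zero:
123·0.523·(T − 321) + 95.3·1.67·(T − 44.5) = 0
(64.33 + 159.15) T = 64.33·321 + 159.15·44.5
T = 27732 / 223.48 = 124 °C

T_f ≈ 124.1 °C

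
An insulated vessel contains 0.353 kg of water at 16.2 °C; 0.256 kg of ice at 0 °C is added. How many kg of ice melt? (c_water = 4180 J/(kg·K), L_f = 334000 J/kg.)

m_melted ≈ 0.0716 kg

Heat available from the water dropping to 0 °C: 0.353×4180×16.2 = 23904 J.
To melt every bit of ice: 0.256×334000 = 85504 J.
Since 23904 < 85504 J, not all the ice melts; equilibrium is at 0 °C.
m_melt = 23904 / L_f = 0.07157 kg.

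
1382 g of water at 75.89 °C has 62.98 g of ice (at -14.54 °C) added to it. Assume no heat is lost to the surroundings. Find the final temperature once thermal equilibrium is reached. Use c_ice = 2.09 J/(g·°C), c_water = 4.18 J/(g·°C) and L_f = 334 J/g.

T_f ≈ 68.8 °C

Energy balance with sensible and latent terms:
warm ice to 0 °C: 62.98×2.09×(0 − (-14.54)) = 1913.9; melt ice: 62.98×334 = 21035; meltwater 0→T: 62.98×4.18×T = 263.26 T; water: 5776.8(T − 75.89)
6040 T = 438398 − 22949 = 415449
T ≈ 68.78 °C — above 0 °C, consistent with complete melting.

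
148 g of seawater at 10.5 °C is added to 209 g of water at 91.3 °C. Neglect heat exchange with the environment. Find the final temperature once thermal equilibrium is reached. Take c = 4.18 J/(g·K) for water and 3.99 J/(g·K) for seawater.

T_f ≈ 58.7 °C

Heat lost by the water equals heat gained by the seawater:
209*4.18*(91.3 − T) = 148*3.99*(T − 10.5)
873.62(91.3 − T) = 590.52(T − 10.5)
1464.1 T = 85962  ⇒  T ≈ 58.71 °C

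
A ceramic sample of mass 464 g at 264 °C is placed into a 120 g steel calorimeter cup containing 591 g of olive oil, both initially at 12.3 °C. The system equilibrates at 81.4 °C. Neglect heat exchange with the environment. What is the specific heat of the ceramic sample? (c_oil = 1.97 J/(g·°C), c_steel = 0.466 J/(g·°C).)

c ≈ 0.995 J/(g·°C)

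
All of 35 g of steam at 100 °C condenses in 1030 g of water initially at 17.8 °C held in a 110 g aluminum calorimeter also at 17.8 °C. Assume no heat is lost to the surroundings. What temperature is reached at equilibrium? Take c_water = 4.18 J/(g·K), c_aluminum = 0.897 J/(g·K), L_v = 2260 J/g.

Net heat exchanged in the isolated system is zero:
condense steam: −35·2260 = −79100; condensed water 100 °C→T: 146.3(T − 100); water warms: 1030·4.18·(T − 17.8) = 4305.4(T − 17.8); aluminum cup: 110·0.897·(T − 17.8) = 98.67(T − 17.8)
4550.4 T = 79100 + 14630 + 78392 = 172122
T ≈ 37.83 °C, under the boiling point, so the assumption holds.

T_f ≈ 37.8 °C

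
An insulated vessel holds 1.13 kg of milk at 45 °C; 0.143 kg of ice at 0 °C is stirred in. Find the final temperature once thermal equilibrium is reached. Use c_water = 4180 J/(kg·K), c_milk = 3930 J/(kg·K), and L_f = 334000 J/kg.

Let T be the final temperature. ΣQ_i = 0:
fusion: m_ice L_f = 0.143·334000 = 47762; meltwater 0→T: 0.143·4180·T = 597.74 T; milk: 4440.9(T − 45)
5038.6 T = 199840 − 47762 = 152078
T ≈ 30.18 °C — above 0 °C, consistent with complete melting.

T_f ≈ 30.2 °C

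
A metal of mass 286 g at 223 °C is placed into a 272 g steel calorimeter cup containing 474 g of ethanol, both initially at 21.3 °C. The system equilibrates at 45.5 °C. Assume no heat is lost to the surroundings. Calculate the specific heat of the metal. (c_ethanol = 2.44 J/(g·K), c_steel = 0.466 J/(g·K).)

Net heat exchanged in the isolated system is zero:
286×c×(45.5 − 223) + 474×2.44×(45.5 − 21.3) + 272×0.466×(45.5 − 21.3) = 0
-50765 c = -31056
c = -31056/-50765 ≈ 0.6118 J/(g·K)

c ≈ 0.612 J/(g·K)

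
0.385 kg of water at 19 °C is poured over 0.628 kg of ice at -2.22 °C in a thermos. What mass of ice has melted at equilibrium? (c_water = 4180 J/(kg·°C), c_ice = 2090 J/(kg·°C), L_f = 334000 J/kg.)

m_melted ≈ 0.0828 kg

Heat available from the water dropping to 0 °C: 0.385×4180×19 = 30577 J.
Warming the ice to 0 °C takes 0.628×2090×2.22 = 2913.8 J, leaving 27663 J for melting.
To melt every bit of ice: 0.628×334000 = 209752 J.
Since 27663 < 209752 J, not all the ice melts; equilibrium is at 0 °C.
m_melted×334000 = 27663  ⇒  m_melted ≈ 0.08282 kg.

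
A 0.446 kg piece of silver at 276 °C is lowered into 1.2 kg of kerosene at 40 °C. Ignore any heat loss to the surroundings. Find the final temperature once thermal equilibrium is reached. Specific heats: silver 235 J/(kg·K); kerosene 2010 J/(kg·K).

T_f ≈ 49.8 °C

Heat lost by the silver equals heat gained by the kerosene:
0.446*235*(276 − T) = 1.2*2010*(T − 40)
104.81(276 − T) = 2412(T − 40)
2516.8 T = 125408  ⇒  T ≈ 49.83 °C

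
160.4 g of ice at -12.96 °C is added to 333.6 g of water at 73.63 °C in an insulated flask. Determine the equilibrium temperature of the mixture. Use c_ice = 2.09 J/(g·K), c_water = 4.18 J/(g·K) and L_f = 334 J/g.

T_f ≈ 21.7 °C

Energy balance with sensible and latent terms:
ice -12.96→0 °C: 160.4×2.09×12.96 = 4344.7; fusion: m_ice L_f = 160.4×334 = 53574; meltwater 0→T: 160.4×4.18×T = 670.47 T; water cools: 333.6×4.18×(T − 73.63) = 1394.4(T − 73.63)
2064.9 T = 102673 − 57918 = 44755
T ≈ 21.67 °C (positive, so assuming full melt was valid).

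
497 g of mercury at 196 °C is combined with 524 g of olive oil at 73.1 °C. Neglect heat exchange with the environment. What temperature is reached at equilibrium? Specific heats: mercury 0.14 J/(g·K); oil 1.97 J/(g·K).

T_f ≈ 80.9 °C

|Q_mercury| = |Q_oil|:
497·0.14·(196 − T) = 524·1.97·(T − 73.1)
69.58(196 − T) = 1032.3(T − 73.1)
1101.9 T = 89097  ⇒  T ≈ 80.86 °C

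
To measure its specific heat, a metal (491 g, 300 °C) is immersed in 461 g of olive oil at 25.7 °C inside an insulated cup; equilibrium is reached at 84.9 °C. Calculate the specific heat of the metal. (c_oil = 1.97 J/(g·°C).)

c ≈ 0.509 J/(g·°C)

m_s c (T_s − T_f) = m_oil c_oil (T_f − T_0):
491·c·(300 − 84.9) = 461·1.97·(84.9 − 25.7)
105614 c = 53764  ⇒  c ≈ 0.5091 J/(g·°C)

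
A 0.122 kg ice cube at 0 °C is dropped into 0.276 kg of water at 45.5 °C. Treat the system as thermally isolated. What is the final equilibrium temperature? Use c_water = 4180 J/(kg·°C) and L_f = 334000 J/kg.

Sum of m c ΔT and latent-heat terms is zero:
latent heat to melt: 0.122·334000 = 40748; warm the meltwater: 509.96 T; water: 1153.7(T − 45.5)
1663.6 T = 52492 − 40748 = 11744
T ≈ 7.06 °C (positive, so assuming full melt was valid).

T_f ≈ 7.1 °C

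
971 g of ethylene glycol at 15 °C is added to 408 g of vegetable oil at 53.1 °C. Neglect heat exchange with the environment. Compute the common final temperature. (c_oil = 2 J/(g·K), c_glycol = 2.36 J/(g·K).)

T_f ≈ 25.0 °C

Let T be the final temperature. ΣQ_i = 0:
408×2×(T − 53.1) + 971×2.36×(T − 15) = 0
(816 + 2291.6) T = 816×53.1 + 2291.6×15
T = 77703 / 3107.6 = 25 °C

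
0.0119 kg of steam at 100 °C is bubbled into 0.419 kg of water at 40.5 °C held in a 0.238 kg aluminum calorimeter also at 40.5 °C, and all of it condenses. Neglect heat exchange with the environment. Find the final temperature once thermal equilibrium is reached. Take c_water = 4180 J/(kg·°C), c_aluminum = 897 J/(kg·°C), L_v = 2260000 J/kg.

Net heat exchanged in the isolated system is zero:
steam→water at 100 °C releases m L_v = 0.0119×2260000 = 26894; condensed water 100 °C→T: 49.74(T − 100); water warms: 0.419×4180×(T − 40.5) = 1751.4(T − 40.5); cup: 213.49(T − 40.5)
2014.6 T = 26894 + 4974.2 + 79579 = 111447
T ≈ 55.32 °C — below 100 °C, confirming all the steam condensed.

T_f ≈ 55.3 °C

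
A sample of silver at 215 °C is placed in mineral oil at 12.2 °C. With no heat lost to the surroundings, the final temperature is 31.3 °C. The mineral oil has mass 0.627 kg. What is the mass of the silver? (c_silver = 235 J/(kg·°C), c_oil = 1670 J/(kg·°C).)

m ≈ 0.463 kg

Heat lost by the silver = heat gained by the oil:
m×235×(215 − 31.3) = 0.627×1670×(31.3 − 12.2)
43170 m = 19999  ⇒  m ≈ 0.4633 kg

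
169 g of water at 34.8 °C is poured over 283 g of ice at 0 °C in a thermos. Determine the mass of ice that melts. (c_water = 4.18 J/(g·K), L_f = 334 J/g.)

Cooling the water to 0 °C releases 169×4.18×34.8 = 24583 J.
Melting all 283 g of ice would need 283×334 = 94522 J.
Since 24583 < 94522 J, not all the ice melts; equilibrium is at 0 °C.
Mass melted = 24583/334 ≈ 73.6 g.

m_melted ≈ 73.6 g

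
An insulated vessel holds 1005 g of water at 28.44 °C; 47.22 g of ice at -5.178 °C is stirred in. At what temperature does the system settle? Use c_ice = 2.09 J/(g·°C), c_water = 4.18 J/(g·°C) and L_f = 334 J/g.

Sum of m c ΔT and latent-heat terms is zero:
warm ice to 0 °C: 47.22×2.09×(0 − (-5.178)) = 511.02
  fusion: m_ice L_f = 47.22×334 = 15771
  meltwater 0→T: 47.22×4.18×T = 197.38 T
  water: 4200.9(T − 28.44)
4398.3 T = 119474 − 16282 = 103191
T ≈ 23.46 °C. Since T > 0 °C, the all-ice-melts assumption holds.

T_f ≈ 23.5 °C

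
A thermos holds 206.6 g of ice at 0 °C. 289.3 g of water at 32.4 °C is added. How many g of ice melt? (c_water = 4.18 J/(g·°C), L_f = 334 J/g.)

Water can give up m c ΔT = 289.3×4.18×32.4 = 39180 J before reaching 0 °C.
Fully melting the ice requires m_ice L_f = 206.6×334 = 69004 J.
39180 J < 69004 J, so only part of the ice melts and the system sits at 0 °C.
m_melted×334 = 39180  ⇒  m_melted ≈ 117.3 g.

m_melted ≈ 117 g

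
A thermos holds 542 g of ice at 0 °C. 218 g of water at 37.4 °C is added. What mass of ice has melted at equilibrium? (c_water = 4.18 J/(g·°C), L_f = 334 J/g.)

m_melted ≈ 102 g

Heat available from the water dropping to 0 °C: 218×4.18×37.4 = 34080 J.
To melt every bit of ice: 542×334 = 181028 J.
34080 J < 181028 J, so only part of the ice melts and the system sits at 0 °C.
m_melt = 34080 / L_f = 102 g.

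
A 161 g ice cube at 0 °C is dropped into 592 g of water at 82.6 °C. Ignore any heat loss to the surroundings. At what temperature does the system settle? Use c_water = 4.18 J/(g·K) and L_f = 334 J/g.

T_f ≈ 47.9 °C

Setting the total heat transfer to zero:
latent heat to melt: 161×334 = 53774
  warm the meltwater: 672.98 T
  water cools: 592×4.18×(T − 82.6) = 2474.6(T − 82.6)
3147.5 T = 204399 − 53774 = 150625
T ≈ 47.85 °C (positive, so assuming full melt was valid).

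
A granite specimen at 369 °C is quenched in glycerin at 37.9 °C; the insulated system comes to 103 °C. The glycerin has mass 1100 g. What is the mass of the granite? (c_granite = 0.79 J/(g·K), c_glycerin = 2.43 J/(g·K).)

Heat gained plus heat lost sum to zero:
m×0.79×(103 − 369) + 1100×2.43×(103 − 37.9) = 0
-210.14 m = -174012
m = -174012/-210.14 ≈ 828.1 g

m ≈ 828 g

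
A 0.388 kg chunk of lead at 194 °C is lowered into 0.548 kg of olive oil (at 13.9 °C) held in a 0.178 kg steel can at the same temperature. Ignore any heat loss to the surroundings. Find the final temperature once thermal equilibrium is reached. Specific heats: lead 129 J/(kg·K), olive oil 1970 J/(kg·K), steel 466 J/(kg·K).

T_f ≈ 21.3 °C

Taking heat into each body as positive, Σ m c ΔT = 0:
0.388×129×(T − 194) + 0.548×1970×(T − 13.9) + 0.178×466×(T − 13.9) = 0
1212.6 T = 25869
T = 25869/1212.6 ≈ 21.33 °C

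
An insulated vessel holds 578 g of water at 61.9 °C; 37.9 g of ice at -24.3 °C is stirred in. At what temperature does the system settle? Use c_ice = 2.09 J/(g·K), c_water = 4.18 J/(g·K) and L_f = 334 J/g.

Heat gained plus heat lost sum to zero:
ice -24.3→0 °C: 37.9·2.09·24.3 = 1924.8; melt ice: 37.9·334 = 12659; warm the meltwater: 158.42 T; water: 2416(T − 61.9)
2574.5 T = 149553 − 14583 = 134969
T ≈ 52.43 °C — above 0 °C, consistent with complete melting.

T_f ≈ 52.4 °C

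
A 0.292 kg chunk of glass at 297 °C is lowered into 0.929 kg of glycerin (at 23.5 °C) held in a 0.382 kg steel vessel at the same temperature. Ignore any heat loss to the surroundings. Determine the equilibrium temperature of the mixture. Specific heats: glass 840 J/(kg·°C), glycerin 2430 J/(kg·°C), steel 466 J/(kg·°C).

Energy conservation, ΣQ = 0:
0.292*840*(T − 297) + 0.929*2430*(T − 23.5) + 0.382*466*(T − 23.5) = 0
(245.28 + 2257.5 + 178.01) T = 245.28*297 + 2257.5*23.5 + 178.01*23.5
T ≈ 48.52 °C

T_f ≈ 48.5 °C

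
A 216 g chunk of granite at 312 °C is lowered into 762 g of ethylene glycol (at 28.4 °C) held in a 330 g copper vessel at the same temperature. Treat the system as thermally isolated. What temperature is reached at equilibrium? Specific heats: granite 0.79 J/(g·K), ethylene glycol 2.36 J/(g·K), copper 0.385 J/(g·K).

T_f ≈ 51.5 °C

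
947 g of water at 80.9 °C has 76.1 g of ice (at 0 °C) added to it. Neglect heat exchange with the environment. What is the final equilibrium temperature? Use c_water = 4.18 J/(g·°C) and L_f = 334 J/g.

T_f ≈ 68.9 °C

Energy balance with sensible and latent terms:
melt ice: 76.1·334 = 25417; warm the meltwater: 318.1 T; water cools: 947·4.18·(T − 80.9) = 3958.5(T − 80.9)
4276.6 T = 320239 − 25417 = 294822
T ≈ 68.94 °C. Since T > 0 °C, the all-ice-melts assumption holds.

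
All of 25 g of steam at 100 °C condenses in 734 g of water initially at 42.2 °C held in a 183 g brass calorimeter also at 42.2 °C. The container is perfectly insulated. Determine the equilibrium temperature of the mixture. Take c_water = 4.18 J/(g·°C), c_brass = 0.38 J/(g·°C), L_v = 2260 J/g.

T_f ≈ 61.5 °C

Setting the total heat transfer to zero:
latent heat released on condensation: 25·2260 = 56500
  condensate cools 100→T: 25·4.18·(T − 100) = 104.5(T − 100)
  water warms: 734·4.18·(T − 42.2) = 3068.1(T − 42.2)
  brass cup: 183·0.38·(T − 42.2) = 69.54(T − 42.2)
3242.2 T = 56500 + 10450 + 132409 = 199359
T ≈ 61.49 °C, under the boiling point, so the assumption holds.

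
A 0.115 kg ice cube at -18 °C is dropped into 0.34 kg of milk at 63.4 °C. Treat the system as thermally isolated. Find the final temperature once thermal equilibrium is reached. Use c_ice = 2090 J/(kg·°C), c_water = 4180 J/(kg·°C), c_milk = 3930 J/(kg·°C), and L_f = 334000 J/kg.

T_f ≈ 23.1 °C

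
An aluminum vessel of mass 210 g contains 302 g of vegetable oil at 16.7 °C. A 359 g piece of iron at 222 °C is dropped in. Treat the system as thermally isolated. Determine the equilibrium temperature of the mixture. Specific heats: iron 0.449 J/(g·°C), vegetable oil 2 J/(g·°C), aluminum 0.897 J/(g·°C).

T_f ≈ 51.4 °C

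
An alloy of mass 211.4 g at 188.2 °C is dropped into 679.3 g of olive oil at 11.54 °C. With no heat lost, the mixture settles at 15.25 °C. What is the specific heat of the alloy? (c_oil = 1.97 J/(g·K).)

c ≈ 0.136 J/(g·K)

Conservation of energy gives ΣQ = 0:
211.4×c×(15.25 − 188.2) + 679.3×1.97×(15.25 − 11.54) = 0
-36562 c = -4964.8
c = -4964.8/-36562 ≈ 0.1358 J/(g·K)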